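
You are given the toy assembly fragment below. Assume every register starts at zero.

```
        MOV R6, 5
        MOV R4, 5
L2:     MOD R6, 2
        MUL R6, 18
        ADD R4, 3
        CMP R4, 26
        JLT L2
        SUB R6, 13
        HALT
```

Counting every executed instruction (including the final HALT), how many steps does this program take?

R6=5
R4=5
R6=5%2=1
R6=1*18=18
R4=5+3=8
CMP R4, 26  (cmp 8,26)
JLT L2: taken
R6=18%2=0
R6=0*18=0
R4=8+3=11
CMP R4, 26  (cmp 11,26)
JLT L2: taken
R6=0%2=0
R6=0*18=0
R4=11+3=14
CMP R4, 26  (cmp 14,26)
JLT L2: taken
R6=0%2=0
R6=0*18=0
R4=14+3=17
CMP R4, 26  (cmp 17,26)
JLT L2: taken
R6=0%2=0
R6=0*18=0
R4=17+3=20
CMP R4, 26  (cmp 20,26)
JLT L2: taken
R6=0%2=0
R6=0*18=0
R4=20+3=23
CMP R4, 26  (cmp 23,26)
JLT L2: taken
R6=0%2=0
R6=0*18=0
R4=23+3=26
CMP R4, 26  (cmp 26,26)
JLT L2: not taken
R6=0-13=-13
halt.
Total executed instructions: 39.

39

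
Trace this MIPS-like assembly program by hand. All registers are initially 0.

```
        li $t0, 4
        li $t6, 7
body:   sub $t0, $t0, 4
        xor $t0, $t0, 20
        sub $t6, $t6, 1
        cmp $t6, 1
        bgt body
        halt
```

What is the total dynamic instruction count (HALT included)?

after li $t0, 4: $t0=4
after li $t6, 7: $t6=7
after sub $t0, $t0, 4: $t0=4-4=0
after xor $t0, $t0, 20: $t0=0^20=20
after sub $t6, $t6, 1: $t6=7-1=6
cmp $t6, 1  (cmp 6,1)
bgt body: taken
after sub $t0, $t0, 4: $t0=20-4=16
after xor $t0, $t0, 20: $t0=16^20=4
after sub $t6, $t6, 1: $t6=6-1=5
cmp $t6, 1  (cmp 5,1)
bgt body: taken
after sub $t0, $t0, 4: $t0=4-4=0
after xor $t0, $t0, 20: $t0=0^20=20
after sub $t6, $t6, 1: $t6=5-1=4
cmp $t6, 1  (cmp 4,1)
bgt body: taken
after sub $t0, $t0, 4: $t0=20-4=16
after xor $t0, $t0, 20: $t0=16^20=4
after sub $t6, $t6, 1: $t6=4-1=3
cmp $t6, 1  (cmp 3,1)
bgt body: taken
after sub $t0, $t0, 4: $t0=4-4=0
after xor $t0, $t0, 20: $t0=0^20=20
after sub $t6, $t6, 1: $t6=3-1=2
cmp $t6, 1  (cmp 2,1)
bgt body: taken
after sub $t0, $t0, 4: $t0=20-4=16
after xor $t0, $t0, 20: $t0=16^20=4
after sub $t6, $t6, 1: $t6=2-1=1
cmp $t6, 1  (cmp 1,1)
bgt body: not taken
halt.
Total executed instructions: 33.

33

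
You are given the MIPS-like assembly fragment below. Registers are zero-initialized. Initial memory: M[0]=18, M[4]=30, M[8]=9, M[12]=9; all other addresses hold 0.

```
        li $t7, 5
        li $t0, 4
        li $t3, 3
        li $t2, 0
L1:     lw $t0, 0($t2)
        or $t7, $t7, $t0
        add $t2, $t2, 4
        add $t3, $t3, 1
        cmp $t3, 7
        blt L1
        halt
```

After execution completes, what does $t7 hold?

li $t7, 5 → $t7=5
li $t0, 4 → $t0=4
li $t3, 3 → $t3=3
li $t2, 0 → $t2=0
lw $t0, 0($t2) → $t0=M[0]=18
or $t7, $t7, $t0 → $t7=5|18=23
add $t2, $t2, 4 → $t2=0+4=4
add $t3, $t3, 1 → $t3=3+1=4
cmp $t3, 7  (cmp 4,7)
blt L1: taken
lw $t0, 0($t2) → $t0=M[4]=30
or $t7, $t7, $t0 → $t7=23|30=31
add $t2, $t2, 4 → $t2=4+4=8
add $t3, $t3, 1 → $t3=4+1=5
cmp $t3, 7  (cmp 5,7)
blt L1: taken
lw $t0, 0($t2) → $t0=M[8]=9
or $t7, $t7, $t0 → $t7=31|9=31
add $t2, $t2, 4 → $t2=8+4=12
add $t3, $t3, 1 → $t3=5+1=6
cmp $t3, 7  (cmp 6,7)
blt L1: taken
lw $t0, 0($t2) → $t0=M[12]=9
or $t7, $t7, $t0 → $t7=31|9=31
add $t2, $t2, 4 → $t2=12+4=16
add $t3, $t3, 1 → $t3=6+1=7
cmp $t3, 7  (cmp 7,7)
blt L1: not taken
halt.

31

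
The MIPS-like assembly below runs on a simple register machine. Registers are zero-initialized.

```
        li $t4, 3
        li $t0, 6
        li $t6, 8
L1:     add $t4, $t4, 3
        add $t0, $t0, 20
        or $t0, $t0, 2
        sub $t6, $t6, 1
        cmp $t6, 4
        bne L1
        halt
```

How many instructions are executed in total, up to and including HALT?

$t4=3
$t0=6
$t6=8
$t4=3+3=6
$t0=6+20=26
$t0=26|2=26
$t6=8-1=7
cmp $t6, 4  (cmp 7,4)
bne L1: taken
$t4=6+3=9
$t0=26+20=46
$t0=46|2=46
$t6=7-1=6
cmp $t6, 4  (cmp 6,4)
bne L1: taken
$t4=9+3=12
$t0=46+20=66
$t0=66|2=66
$t6=6-1=5
cmp $t6, 4  (cmp 5,4)
bne L1: taken
$t4=12+3=15
$t0=66+20=86
$t0=86|2=86
$t6=5-1=4
cmp $t6, 4  (cmp 4,4)
bne L1: not taken
halt.
Total executed instructions: 28.

28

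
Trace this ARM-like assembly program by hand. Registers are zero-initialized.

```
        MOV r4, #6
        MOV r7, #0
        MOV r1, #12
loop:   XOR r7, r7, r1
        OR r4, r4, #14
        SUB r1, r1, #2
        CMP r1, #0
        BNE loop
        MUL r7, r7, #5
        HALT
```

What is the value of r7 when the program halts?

after MOV r4, #6: r4=6
after MOV r7, #0: r7=0
after MOV r1, #12: r1=12
after XOR r7, r7, r1: r7=0^12=12
after OR r4, r4, #14: r4=6|14=14
after SUB r1, r1, #2: r1=12-2=10
CMP r1, #0  (cmp 10,0)
BNE loop: taken
after XOR r7, r7, r1: r7=12^10=6
after OR r4, r4, #14: r4=14|14=14
after SUB r1, r1, #2: r1=10-2=8
CMP r1, #0  (cmp 8,0)
BNE loop: taken
after XOR r7, r7, r1: r7=6^8=14
after OR r4, r4, #14: r4=14|14=14
after SUB r1, r1, #2: r1=8-2=6
CMP r1, #0  (cmp 6,0)
BNE loop: taken
after XOR r7, r7, r1: r7=14^6=8
after OR r4, r4, #14: r4=14|14=14
after SUB r1, r1, #2: r1=6-2=4
CMP r1, #0  (cmp 4,0)
BNE loop: taken
after XOR r7, r7, r1: r7=8^4=12
after OR r4, r4, #14: r4=14|14=14
after SUB r1, r1, #2: r1=4-2=2
CMP r1, #0  (cmp 2,0)
BNE loop: taken
after XOR r7, r7, r1: r7=12^2=14
after OR r4, r4, #14: r4=14|14=14
after SUB r1, r1, #2: r1=2-2=0
CMP r1, #0  (cmp 0,0)
BNE loop: not taken
after MUL r7, r7, #5: r7=14*5=70
halt.

70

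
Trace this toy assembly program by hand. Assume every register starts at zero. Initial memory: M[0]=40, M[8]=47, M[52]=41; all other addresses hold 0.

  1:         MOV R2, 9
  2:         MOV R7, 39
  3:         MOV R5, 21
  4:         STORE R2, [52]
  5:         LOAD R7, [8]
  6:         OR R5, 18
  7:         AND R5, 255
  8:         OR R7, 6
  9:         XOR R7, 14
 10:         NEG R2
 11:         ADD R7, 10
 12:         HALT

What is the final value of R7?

43

MOV R2, 9 → R2=9
MOV R7, 39 → R7=39
MOV R5, 21 → R5=21
STORE R2, [52] → M[52]=9
LOAD R7, [8] → R7=M[8]=47
OR R5, 18 → R5=21|18=23
AND R5, 255 → R5=23&255=23
OR R7, 6 → R7=47|6=47
XOR R7, 14 → R7=47^14=33
NEG R2 → R2=-(9)=-9
ADD R7, 10 → R7=33+10=43
halt.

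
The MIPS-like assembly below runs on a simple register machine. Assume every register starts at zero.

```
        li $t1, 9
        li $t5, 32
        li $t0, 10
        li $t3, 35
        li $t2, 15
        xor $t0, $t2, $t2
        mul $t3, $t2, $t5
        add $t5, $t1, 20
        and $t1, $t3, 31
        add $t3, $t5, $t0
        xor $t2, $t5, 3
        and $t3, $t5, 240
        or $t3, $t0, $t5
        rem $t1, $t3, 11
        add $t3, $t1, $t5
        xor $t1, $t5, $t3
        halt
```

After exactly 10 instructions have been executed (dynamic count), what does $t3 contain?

29

after li $t1, 9: $t1=9
after li $t5, 32: $t5=32
after li $t0, 10: $t0=10
after li $t3, 35: $t3=35
after li $t2, 15: $t2=15
after xor $t0, $t2, $t2: $t0=15^15=0
after mul $t3, $t2, $t5: $t3=15*32=480
after add $t5, $t1, 20: $t5=9+20=29
after and $t1, $t3, 31: $t1=480&31=0
after add $t3, $t5, $t0: $t3=29+0=29
After step 10: $t3 = 29.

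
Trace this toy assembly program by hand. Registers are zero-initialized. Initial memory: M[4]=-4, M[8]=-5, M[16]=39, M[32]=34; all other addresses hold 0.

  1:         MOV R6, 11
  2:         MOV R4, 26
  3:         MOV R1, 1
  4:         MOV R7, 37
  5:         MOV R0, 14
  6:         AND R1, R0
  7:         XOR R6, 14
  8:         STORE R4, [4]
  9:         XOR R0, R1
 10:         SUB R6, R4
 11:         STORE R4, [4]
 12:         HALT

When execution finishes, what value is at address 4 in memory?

after MOV R6, 11: R6=11
after MOV R4, 26: R4=26
after MOV R1, 1: R1=1
after MOV R7, 37: R7=37
after MOV R0, 14: R0=14
after AND R1, R0: R1=1&14=0
after XOR R6, 14: R6=11^14=5
STORE R4, [4] → M[4]=26
after XOR R0, R1: R0=14^0=14
after SUB R6, R4: R6=5-26=-21
STORE R4, [4] → M[4]=26
halt.

26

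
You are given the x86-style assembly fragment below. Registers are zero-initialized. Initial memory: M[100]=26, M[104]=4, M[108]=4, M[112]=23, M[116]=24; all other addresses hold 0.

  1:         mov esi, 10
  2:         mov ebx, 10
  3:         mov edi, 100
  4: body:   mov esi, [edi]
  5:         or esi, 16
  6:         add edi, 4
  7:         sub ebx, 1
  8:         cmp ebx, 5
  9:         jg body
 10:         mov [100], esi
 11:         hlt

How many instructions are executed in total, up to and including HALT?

35

after mov esi, 10: esi=10
after mov ebx, 10: ebx=10
after mov edi, 100: edi=100
after mov esi, [edi]: esi=M[100]=26
after or esi, 16: esi=26|16=26
after add edi, 4: edi=100+4=104
after sub ebx, 1: ebx=10-1=9
cmp ebx, 5  (cmp 9,5)
jg body: taken
after mov esi, [edi]: esi=M[104]=4
after or esi, 16: esi=4|16=20
after add edi, 4: edi=104+4=108
after sub ebx, 1: ebx=9-1=8
cmp ebx, 5  (cmp 8,5)
jg body: taken
after mov esi, [edi]: esi=M[108]=4
after or esi, 16: esi=4|16=20
after add edi, 4: edi=108+4=112
after sub ebx, 1: ebx=8-1=7
cmp ebx, 5  (cmp 7,5)
jg body: taken
after mov esi, [edi]: esi=M[112]=23
after or esi, 16: esi=23|16=23
after add edi, 4: edi=112+4=116
after sub ebx, 1: ebx=7-1=6
cmp ebx, 5  (cmp 6,5)
jg body: taken
after mov esi, [edi]: esi=M[116]=24
after or esi, 16: esi=24|16=24
after add edi, 4: edi=116+4=120
after sub ebx, 1: ebx=6-1=5
cmp ebx, 5  (cmp 5,5)
jg body: not taken
mov [100], esi → M[100]=24
halt.
Total executed instructions: 35.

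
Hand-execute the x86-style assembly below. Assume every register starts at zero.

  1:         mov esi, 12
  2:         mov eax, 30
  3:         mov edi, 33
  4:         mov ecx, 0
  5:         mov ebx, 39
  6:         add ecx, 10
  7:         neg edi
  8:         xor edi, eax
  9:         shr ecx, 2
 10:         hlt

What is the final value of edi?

mov esi, 12 → esi=12
mov eax, 30 → eax=30
mov edi, 33 → edi=33
mov ecx, 0 → ecx=0
mov ebx, 39 → ebx=39
add ecx, 10 → ecx=0+10=10
neg edi → edi=-(33)=-33
xor edi, eax → edi=(-33)^30=-63
shr ecx, 2 → ecx=10>>2=2
halt.

-63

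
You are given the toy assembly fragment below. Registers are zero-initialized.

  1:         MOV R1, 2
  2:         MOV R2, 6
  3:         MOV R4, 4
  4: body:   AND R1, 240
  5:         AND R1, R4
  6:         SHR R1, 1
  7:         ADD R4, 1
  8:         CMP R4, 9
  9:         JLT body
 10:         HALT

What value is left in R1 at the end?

MOV R1, 2 → R1=2
MOV R2, 6 → R2=6
MOV R4, 4 → R4=4
AND R1, 240 → R1=2&240=0
AND R1, R4 → R1=0&4=0
SHR R1, 1 → R1=0>>1=0
ADD R4, 1 → R4=4+1=5
CMP R4, 9  (cmp 5,9)
JLT body: taken
AND R1, 240 → R1=0&240=0
AND R1, R4 → R1=0&5=0
SHR R1, 1 → R1=0>>1=0
ADD R4, 1 → R4=5+1=6
CMP R4, 9  (cmp 6,9)
JLT body: taken
AND R1, 240 → R1=0&240=0
AND R1, R4 → R1=0&6=0
SHR R1, 1 → R1=0>>1=0
ADD R4, 1 → R4=6+1=7
CMP R4, 9  (cmp 7,9)
JLT body: taken
AND R1, 240 → R1=0&240=0
AND R1, R4 → R1=0&7=0
SHR R1, 1 → R1=0>>1=0
ADD R4, 1 → R4=7+1=8
CMP R4, 9  (cmp 8,9)
JLT body: taken
AND R1, 240 → R1=0&240=0
AND R1, R4 → R1=0&8=0
SHR R1, 1 → R1=0>>1=0
ADD R4, 1 → R4=8+1=9
CMP R4, 9  (cmp 9,9)
JLT body: not taken
halt.

0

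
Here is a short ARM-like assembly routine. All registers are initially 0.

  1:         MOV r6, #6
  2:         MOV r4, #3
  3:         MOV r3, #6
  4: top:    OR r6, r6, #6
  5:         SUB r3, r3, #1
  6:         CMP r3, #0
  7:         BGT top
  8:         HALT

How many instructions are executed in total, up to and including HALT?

28

after MOV r6, #6: r6=6
after MOV r4, #3: r4=3
after MOV r3, #6: r3=6
after OR r6, r6, #6: r6=6|6=6
after SUB r3, r3, #1: r3=6-1=5
CMP r3, #0  (cmp 5,0)
BGT top: taken
after OR r6, r6, #6: r6=6|6=6
after SUB r3, r3, #1: r3=5-1=4
CMP r3, #0  (cmp 4,0)
BGT top: taken
after OR r6, r6, #6: r6=6|6=6
after SUB r3, r3, #1: r3=4-1=3
CMP r3, #0  (cmp 3,0)
BGT top: taken
after OR r6, r6, #6: r6=6|6=6
after SUB r3, r3, #1: r3=3-1=2
CMP r3, #0  (cmp 2,0)
BGT top: taken
after OR r6, r6, #6: r6=6|6=6
after SUB r3, r3, #1: r3=2-1=1
CMP r3, #0  (cmp 1,0)
BGT top: taken
after OR r6, r6, #6: r6=6|6=6
after SUB r3, r3, #1: r3=1-1=0
CMP r3, #0  (cmp 0,0)
BGT top: not taken
halt.
Total executed instructions: 28.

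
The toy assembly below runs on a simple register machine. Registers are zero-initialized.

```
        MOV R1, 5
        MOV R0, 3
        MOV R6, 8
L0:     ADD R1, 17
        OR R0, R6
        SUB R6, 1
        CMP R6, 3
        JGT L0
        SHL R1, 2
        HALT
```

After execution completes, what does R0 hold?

after MOV R1, 5: R1=5
after MOV R0, 3: R0=3
after MOV R6, 8: R6=8
after ADD R1, 17: R1=5+17=22
after OR R0, R6: R0=3|8=11
after SUB R6, 1: R6=8-1=7
CMP R6, 3  (cmp 7,3)
JGT L0: taken
after ADD R1, 17: R1=22+17=39
after OR R0, R6: R0=11|7=15
after SUB R6, 1: R6=7-1=6
CMP R6, 3  (cmp 6,3)
JGT L0: taken
after ADD R1, 17: R1=39+17=56
after OR R0, R6: R0=15|6=15
after SUB R6, 1: R6=6-1=5
CMP R6, 3  (cmp 5,3)
JGT L0: taken
after ADD R1, 17: R1=56+17=73
after OR R0, R6: R0=15|5=15
after SUB R6, 1: R6=5-1=4
CMP R6, 3  (cmp 4,3)
JGT L0: taken
after ADD R1, 17: R1=73+17=90
after OR R0, R6: R0=15|4=15
after SUB R6, 1: R6=4-1=3
CMP R6, 3  (cmp 3,3)
JGT L0: not taken
after SHL R1, 2: R1=90<<2=360
halt.

15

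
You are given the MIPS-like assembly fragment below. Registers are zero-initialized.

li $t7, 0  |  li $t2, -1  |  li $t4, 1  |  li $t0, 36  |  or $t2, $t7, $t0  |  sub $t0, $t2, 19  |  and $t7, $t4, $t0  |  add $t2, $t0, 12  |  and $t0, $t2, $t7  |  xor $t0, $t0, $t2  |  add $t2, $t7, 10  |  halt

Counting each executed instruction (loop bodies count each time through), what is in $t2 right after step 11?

11

li $t7, 0 → $t7=0
li $t2, -1 → $t2=-1
li $t4, 1 → $t4=1
li $t0, 36 → $t0=36
or $t2, $t7, $t0 → $t2=0|36=36
sub $t0, $t2, 19 → $t0=36-19=17
and $t7, $t4, $t0 → $t7=1&17=1
add $t2, $t0, 12 → $t2=17+12=29
and $t0, $t2, $t7 → $t0=29&1=1
xor $t0, $t0, $t2 → $t0=1^29=28
add $t2, $t7, 10 → $t2=1+10=11
After step 11: $t2 = 11.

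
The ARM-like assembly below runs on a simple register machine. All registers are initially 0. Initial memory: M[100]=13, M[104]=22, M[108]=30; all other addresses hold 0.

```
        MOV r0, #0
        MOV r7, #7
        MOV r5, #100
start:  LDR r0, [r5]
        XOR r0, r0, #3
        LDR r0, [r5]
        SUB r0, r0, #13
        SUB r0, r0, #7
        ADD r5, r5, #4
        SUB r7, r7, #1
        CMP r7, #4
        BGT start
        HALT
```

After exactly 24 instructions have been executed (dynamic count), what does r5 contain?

108

r0=0
r7=7
r5=100
r0=M[100]=13
r0=13^3=14
r0=M[100]=13
r0=13-13=0
r0=0-7=-7
r5=100+4=104
r7=7-1=6
CMP r7, #4  (cmp 6,4)
BGT start: taken
r0=M[104]=22
r0=22^3=21
r0=M[104]=22
r0=22-13=9
r0=9-7=2
r5=104+4=108
r7=6-1=5
CMP r7, #4  (cmp 5,4)
BGT start: taken
r0=M[108]=30
r0=30^3=29
r0=M[108]=30
After step 24: r5 = 108.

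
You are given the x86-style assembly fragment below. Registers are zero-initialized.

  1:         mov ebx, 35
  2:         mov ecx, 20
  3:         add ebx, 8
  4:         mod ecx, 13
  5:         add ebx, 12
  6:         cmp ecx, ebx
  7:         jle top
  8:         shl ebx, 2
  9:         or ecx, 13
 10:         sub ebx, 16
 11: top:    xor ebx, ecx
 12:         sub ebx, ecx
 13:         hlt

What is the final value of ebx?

ebx=35
ecx=20
ebx=35+8=43
ecx=20%13=7
ebx=43+12=55
cmp ecx, ebx  (cmp 7,55)
jle top: taken
ebx=55^7=48
ebx=48-7=41
halt.

41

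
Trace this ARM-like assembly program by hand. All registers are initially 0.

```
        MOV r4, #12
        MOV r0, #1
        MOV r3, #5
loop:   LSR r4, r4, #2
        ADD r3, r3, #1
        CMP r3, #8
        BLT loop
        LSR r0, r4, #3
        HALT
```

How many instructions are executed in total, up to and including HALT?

MOV r4, #12 → r4=12
MOV r0, #1 → r0=1
MOV r3, #5 → r3=5
LSR r4, r4, #2 → r4=12>>2=3
ADD r3, r3, #1 → r3=5+1=6
CMP r3, #8  (cmp 6,8)
BLT loop: taken
LSR r4, r4, #2 → r4=3>>2=0
ADD r3, r3, #1 → r3=6+1=7
CMP r3, #8  (cmp 7,8)
BLT loop: taken
LSR r4, r4, #2 → r4=0>>2=0
ADD r3, r3, #1 → r3=7+1=8
CMP r3, #8  (cmp 8,8)
BLT loop: not taken
LSR r0, r4, #3 → r0=0>>3=0
halt.
Total executed instructions: 17.

17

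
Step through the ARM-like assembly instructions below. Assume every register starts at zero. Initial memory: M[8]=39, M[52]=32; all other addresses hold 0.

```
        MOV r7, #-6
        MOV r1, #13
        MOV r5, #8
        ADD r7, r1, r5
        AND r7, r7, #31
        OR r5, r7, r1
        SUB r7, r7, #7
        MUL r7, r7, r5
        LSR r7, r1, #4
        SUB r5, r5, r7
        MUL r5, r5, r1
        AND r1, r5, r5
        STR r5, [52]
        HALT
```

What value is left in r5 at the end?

MOV r7, #-6 → r7=-6
MOV r1, #13 → r1=13
MOV r5, #8 → r5=8
ADD r7, r1, r5 → r7=13+8=21
AND r7, r7, #31 → r7=21&31=21
OR r5, r7, r1 → r5=21|13=29
SUB r7, r7, #7 → r7=21-7=14
MUL r7, r7, r5 → r7=14*29=406
LSR r7, r1, #4 → r7=13>>4=0
SUB r5, r5, r7 → r5=29-0=29
MUL r5, r5, r1 → r5=29*13=377
AND r1, r5, r5 → r1=377&377=377
STR r5, [52] → M[52]=377
halt.

377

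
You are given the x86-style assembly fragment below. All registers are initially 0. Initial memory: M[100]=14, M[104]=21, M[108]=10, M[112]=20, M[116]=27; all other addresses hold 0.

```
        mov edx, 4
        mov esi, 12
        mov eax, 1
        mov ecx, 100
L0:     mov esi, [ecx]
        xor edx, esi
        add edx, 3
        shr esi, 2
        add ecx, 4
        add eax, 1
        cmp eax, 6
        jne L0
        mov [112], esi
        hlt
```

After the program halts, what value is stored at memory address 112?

6

mov edx, 4 → edx=4
mov esi, 12 → esi=12
mov eax, 1 → eax=1
mov ecx, 100 → ecx=100
mov esi, [ecx] → esi=M[100]=14
xor edx, esi → edx=4^14=10
add edx, 3 → edx=10+3=13
shr esi, 2 → esi=14>>2=3
add ecx, 4 → ecx=100+4=104
add eax, 1 → eax=1+1=2
cmp eax, 6  (cmp 2,6)
jne L0: taken
mov esi, [ecx] → esi=M[104]=21
xor edx, esi → edx=13^21=24
add edx, 3 → edx=24+3=27
shr esi, 2 → esi=21>>2=5
add ecx, 4 → ecx=104+4=108
add eax, 1 → eax=2+1=3
cmp eax, 6  (cmp 3,6)
jne L0: taken
mov esi, [ecx] → esi=M[108]=10
xor edx, esi → edx=27^10=17
add edx, 3 → edx=17+3=20
shr esi, 2 → esi=10>>2=2
add ecx, 4 → ecx=108+4=112
add eax, 1 → eax=3+1=4
cmp eax, 6  (cmp 4,6)
jne L0: taken
mov esi, [ecx] → esi=M[112]=20
xor edx, esi → edx=20^20=0
add edx, 3 → edx=0+3=3
shr esi, 2 → esi=20>>2=5
add ecx, 4 → ecx=112+4=116
add eax, 1 → eax=4+1=5
cmp eax, 6  (cmp 5,6)
jne L0: taken
mov esi, [ecx] → esi=M[116]=27
xor edx, esi → edx=3^27=24
add edx, 3 → edx=24+3=27
shr esi, 2 → esi=27>>2=6
add ecx, 4 → ecx=116+4=120
add eax, 1 → eax=5+1=6
cmp eax, 6  (cmp 6,6)
jne L0: not taken
mov [112], esi → M[112]=6
halt.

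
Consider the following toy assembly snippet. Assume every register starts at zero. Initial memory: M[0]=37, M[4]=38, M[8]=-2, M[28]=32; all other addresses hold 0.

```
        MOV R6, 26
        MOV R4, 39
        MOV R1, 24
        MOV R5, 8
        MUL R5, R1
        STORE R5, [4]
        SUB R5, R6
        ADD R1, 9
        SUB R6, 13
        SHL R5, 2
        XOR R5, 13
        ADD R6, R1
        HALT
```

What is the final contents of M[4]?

192

after MOV R6, 26: R6=26
after MOV R4, 39: R4=39
after MOV R1, 24: R1=24
after MOV R5, 8: R5=8
after MUL R5, R1: R5=8*24=192
STORE R5, [4] → M[4]=192
after SUB R5, R6: R5=192-26=166
after ADD R1, 9: R1=24+9=33
after SUB R6, 13: R6=26-13=13
after SHL R5, 2: R5=166<<2=664
after XOR R5, 13: R5=664^13=661
after ADD R6, R1: R6=13+33=46
halt.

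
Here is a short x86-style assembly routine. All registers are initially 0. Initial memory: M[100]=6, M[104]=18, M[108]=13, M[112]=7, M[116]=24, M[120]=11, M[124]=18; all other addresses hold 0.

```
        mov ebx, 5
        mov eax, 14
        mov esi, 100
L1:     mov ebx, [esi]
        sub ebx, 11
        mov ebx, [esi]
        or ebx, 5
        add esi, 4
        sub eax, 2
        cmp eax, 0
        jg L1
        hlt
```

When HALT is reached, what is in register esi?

128

mov ebx, 5 → ebx=5
mov eax, 14 → eax=14
mov esi, 100 → esi=100
mov ebx, [esi] → ebx=M[100]=6
sub ebx, 11 → ebx=6-11=-5
mov ebx, [esi] → ebx=M[100]=6
or ebx, 5 → ebx=6|5=7
add esi, 4 → esi=100+4=104
sub eax, 2 → eax=14-2=12
cmp eax, 0  (cmp 12,0)
jg L1: taken
mov ebx, [esi] → ebx=M[104]=18
sub ebx, 11 → ebx=18-11=7
mov ebx, [esi] → ebx=M[104]=18
or ebx, 5 → ebx=18|5=23
add esi, 4 → esi=104+4=108
sub eax, 2 → eax=12-2=10
cmp eax, 0  (cmp 10,0)
jg L1: taken
mov ebx, [esi] → ebx=M[108]=13
sub ebx, 11 → ebx=13-11=2
mov ebx, [esi] → ebx=M[108]=13
or ebx, 5 → ebx=13|5=13
add esi, 4 → esi=108+4=112
sub eax, 2 → eax=10-2=8
cmp eax, 0  (cmp 8,0)
jg L1: taken
mov ebx, [esi] → ebx=M[112]=7
sub ebx, 11 → ebx=7-11=-4
mov ebx, [esi] → ebx=M[112]=7
or ebx, 5 → ebx=7|5=7
add esi, 4 → esi=112+4=116
sub eax, 2 → eax=8-2=6
cmp eax, 0  (cmp 6,0)
jg L1: taken
mov ebx, [esi] → ebx=M[116]=24
sub ebx, 11 → ebx=24-11=13
mov ebx, [esi] → ebx=M[116]=24
or ebx, 5 → ebx=24|5=29
add esi, 4 → esi=116+4=120
sub eax, 2 → eax=6-2=4
cmp eax, 0  (cmp 4,0)
jg L1: taken
mov ebx, [esi] → ebx=M[120]=11
sub ebx, 11 → ebx=11-11=0
mov ebx, [esi] → ebx=M[120]=11
or ebx, 5 → ebx=11|5=15
add esi, 4 → esi=120+4=124
sub eax, 2 → eax=4-2=2
cmp eax, 0  (cmp 2,0)
jg L1: taken
mov ebx, [esi] → ebx=M[124]=18
sub ebx, 11 → ebx=18-11=7
mov ebx, [esi] → ebx=M[124]=18
or ebx, 5 → ebx=18|5=23
add esi, 4 → esi=124+4=128
sub eax, 2 → eax=2-2=0
cmp eax, 0  (cmp 0,0)
jg L1: not taken
halt.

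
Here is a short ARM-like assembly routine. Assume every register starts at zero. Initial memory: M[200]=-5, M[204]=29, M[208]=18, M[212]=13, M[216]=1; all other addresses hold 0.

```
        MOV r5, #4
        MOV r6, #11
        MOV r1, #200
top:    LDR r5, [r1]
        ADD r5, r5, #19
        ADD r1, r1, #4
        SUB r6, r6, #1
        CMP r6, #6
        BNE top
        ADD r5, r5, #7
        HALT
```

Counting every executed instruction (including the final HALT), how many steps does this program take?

35

MOV r5, #4 → r5=4
MOV r6, #11 → r6=11
MOV r1, #200 → r1=200
LDR r5, [r1] → r5=M[200]=-5
ADD r5, r5, #19 → r5=(-5)+19=14
ADD r1, r1, #4 → r1=200+4=204
SUB r6, r6, #1 → r6=11-1=10
CMP r6, #6  (cmp 10,6)
BNE top: taken
LDR r5, [r1] → r5=M[204]=29
ADD r5, r5, #19 → r5=29+19=48
ADD r1, r1, #4 → r1=204+4=208
SUB r6, r6, #1 → r6=10-1=9
CMP r6, #6  (cmp 9,6)
BNE top: taken
LDR r5, [r1] → r5=M[208]=18
ADD r5, r5, #19 → r5=18+19=37
ADD r1, r1, #4 → r1=208+4=212
SUB r6, r6, #1 → r6=9-1=8
CMP r6, #6  (cmp 8,6)
BNE top: taken
LDR r5, [r1] → r5=M[212]=13
ADD r5, r5, #19 → r5=13+19=32
ADD r1, r1, #4 → r1=212+4=216
SUB r6, r6, #1 → r6=8-1=7
CMP r6, #6  (cmp 7,6)
BNE top: taken
LDR r5, [r1] → r5=M[216]=1
ADD r5, r5, #19 → r5=1+19=20
ADD r1, r1, #4 → r1=216+4=220
SUB r6, r6, #1 → r6=7-1=6
CMP r6, #6  (cmp 6,6)
BNE top: not taken
ADD r5, r5, #7 → r5=20+7=27
halt.
Total executed instructions: 35.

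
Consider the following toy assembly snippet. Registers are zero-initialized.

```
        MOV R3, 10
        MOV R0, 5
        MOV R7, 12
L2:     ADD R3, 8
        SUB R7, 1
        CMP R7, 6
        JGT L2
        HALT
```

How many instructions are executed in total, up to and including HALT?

after MOV R3, 10: R3=10
after MOV R0, 5: R0=5
after MOV R7, 12: R7=12
after ADD R3, 8: R3=10+8=18
after SUB R7, 1: R7=12-1=11
CMP R7, 6  (cmp 11,6)
JGT L2: taken
after ADD R3, 8: R3=18+8=26
after SUB R7, 1: R7=11-1=10
CMP R7, 6  (cmp 10,6)
JGT L2: taken
after ADD R3, 8: R3=26+8=34
after SUB R7, 1: R7=10-1=9
CMP R7, 6  (cmp 9,6)
JGT L2: taken
after ADD R3, 8: R3=34+8=42
after SUB R7, 1: R7=9-1=8
CMP R7, 6  (cmp 8,6)
JGT L2: taken
after ADD R3, 8: R3=42+8=50
after SUB R7, 1: R7=8-1=7
CMP R7, 6  (cmp 7,6)
JGT L2: taken
after ADD R3, 8: R3=50+8=58
after SUB R7, 1: R7=7-1=6
CMP R7, 6  (cmp 6,6)
JGT L2: not taken
halt.
Total executed instructions: 28.

28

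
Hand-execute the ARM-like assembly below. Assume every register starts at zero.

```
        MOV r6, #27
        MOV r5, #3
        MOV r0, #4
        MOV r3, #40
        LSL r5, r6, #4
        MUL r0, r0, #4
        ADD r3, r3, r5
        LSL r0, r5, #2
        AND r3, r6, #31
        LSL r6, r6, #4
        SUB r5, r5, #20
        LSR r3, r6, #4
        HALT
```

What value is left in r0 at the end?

1728

MOV r6, #27 → r6=27
MOV r5, #3 → r5=3
MOV r0, #4 → r0=4
MOV r3, #40 → r3=40
LSL r5, r6, #4 → r5=27<<4=432
MUL r0, r0, #4 → r0=4*4=16
ADD r3, r3, r5 → r3=40+432=472
LSL r0, r5, #2 → r0=432<<2=1728
AND r3, r6, #31 → r3=27&31=27
LSL r6, r6, #4 → r6=27<<4=432
SUB r5, r5, #20 → r5=432-20=412
LSR r3, r6, #4 → r3=432>>4=27
halt.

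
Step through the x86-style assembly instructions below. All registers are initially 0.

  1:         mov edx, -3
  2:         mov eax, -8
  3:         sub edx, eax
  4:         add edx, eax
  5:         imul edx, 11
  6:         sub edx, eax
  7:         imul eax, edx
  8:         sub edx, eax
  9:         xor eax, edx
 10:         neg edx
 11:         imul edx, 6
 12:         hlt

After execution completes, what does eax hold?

mov edx, -3 → edx=-3
mov eax, -8 → eax=-8
sub edx, eax → edx=(-3)-(-8)=5
add edx, eax → edx=5+(-8)=-3
imul edx, 11 → edx=(-3)*11=-33
sub edx, eax → edx=(-33)-(-8)=-25
imul eax, edx → eax=(-8)*(-25)=200
sub edx, eax → edx=(-25)-200=-225
xor eax, edx → eax=200^(-225)=-41
neg edx → edx=-(-225)=225
imul edx, 6 → edx=225*6=1350
halt.

-41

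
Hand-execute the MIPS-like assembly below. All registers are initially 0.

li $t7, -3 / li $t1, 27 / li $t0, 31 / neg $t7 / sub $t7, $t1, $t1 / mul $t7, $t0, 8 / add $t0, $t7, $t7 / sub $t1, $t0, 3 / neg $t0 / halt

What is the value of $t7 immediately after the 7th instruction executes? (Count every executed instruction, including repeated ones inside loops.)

li $t7, -3 → $t7=-3
li $t1, 27 → $t1=27
li $t0, 31 → $t0=31
neg $t7 → $t7=-(-3)=3
sub $t7, $t1, $t1 → $t7=27-27=0
mul $t7, $t0, 8 → $t7=31*8=248
add $t0, $t7, $t7 → $t0=248+248=496
After step 7: $t7 = 248.

248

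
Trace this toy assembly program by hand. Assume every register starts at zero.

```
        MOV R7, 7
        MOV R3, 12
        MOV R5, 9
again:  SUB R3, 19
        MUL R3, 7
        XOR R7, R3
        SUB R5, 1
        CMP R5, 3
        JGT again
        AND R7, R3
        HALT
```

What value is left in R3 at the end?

MOV R7, 7 → R7=7
MOV R3, 12 → R3=12
MOV R5, 9 → R5=9
SUB R3, 19 → R3=12-19=-7
MUL R3, 7 → R3=(-7)*7=-49
XOR R7, R3 → R7=7^(-49)=-56
SUB R5, 1 → R5=9-1=8
CMP R5, 3  (cmp 8,3)
JGT again: taken
SUB R3, 19 → R3=(-49)-19=-68
MUL R3, 7 → R3=(-68)*7=-476
XOR R7, R3 → R7=(-56)^(-476)=492
SUB R5, 1 → R5=8-1=7
CMP R5, 3  (cmp 7,3)
JGT again: taken
SUB R3, 19 → R3=(-476)-19=-495
MUL R3, 7 → R3=(-495)*7=-3465
XOR R7, R3 → R7=492^(-3465)=-3173
SUB R5, 1 → R5=7-1=6
CMP R5, 3  (cmp 6,3)
JGT again: taken
SUB R3, 19 → R3=(-3465)-19=-3484
MUL R3, 7 → R3=(-3484)*7=-24388
XOR R7, R3 → R7=(-3173)^(-24388)=21287
SUB R5, 1 → R5=6-1=5
CMP R5, 3  (cmp 5,3)
JGT again: taken
SUB R3, 19 → R3=(-24388)-19=-24407
MUL R3, 7 → R3=(-24407)*7=-170849
XOR R7, R3 → R7=21287^(-170849)=-182344
SUB R5, 1 → R5=5-1=4
CMP R5, 3  (cmp 4,3)
JGT again: taken
SUB R3, 19 → R3=(-170849)-19=-170868
MUL R3, 7 → R3=(-170868)*7=-1196076
XOR R7, R3 → R7=(-182344)^(-1196076)=1083500
SUB R5, 1 → R5=4-1=3
CMP R5, 3  (cmp 3,3)
JGT again: not taken
AND R7, R3 → R7=1083500&(-1196076)=34884
halt.

-1196076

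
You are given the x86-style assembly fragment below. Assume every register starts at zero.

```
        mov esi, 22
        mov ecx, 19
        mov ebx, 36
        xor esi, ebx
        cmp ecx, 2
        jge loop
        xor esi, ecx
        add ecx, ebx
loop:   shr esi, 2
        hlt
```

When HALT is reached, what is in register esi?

12

mov esi, 22 → esi=22
mov ecx, 19 → ecx=19
mov ebx, 36 → ebx=36
xor esi, ebx → esi=22^36=50
cmp ecx, 2  (cmp 19,2)
jge loop: taken
shr esi, 2 → esi=50>>2=12
halt.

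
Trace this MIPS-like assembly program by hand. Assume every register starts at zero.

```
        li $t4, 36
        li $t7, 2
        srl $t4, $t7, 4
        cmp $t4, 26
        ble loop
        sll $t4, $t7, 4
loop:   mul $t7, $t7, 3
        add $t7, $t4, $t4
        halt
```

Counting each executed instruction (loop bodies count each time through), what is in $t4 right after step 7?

0

$t4=36
$t7=2
$t4=2>>4=0
cmp $t4, 26  (cmp 0,26)
ble loop: taken
$t7=2*3=6
$t7=0+0=0
After step 7: $t4 = 0.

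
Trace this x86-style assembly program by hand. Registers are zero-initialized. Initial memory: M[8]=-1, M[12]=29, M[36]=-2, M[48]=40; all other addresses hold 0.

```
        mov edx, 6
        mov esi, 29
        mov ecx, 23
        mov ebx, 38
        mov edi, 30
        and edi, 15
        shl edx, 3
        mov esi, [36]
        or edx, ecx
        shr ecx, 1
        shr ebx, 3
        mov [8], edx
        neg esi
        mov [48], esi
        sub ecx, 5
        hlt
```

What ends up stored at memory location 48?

mov edx, 6 → edx=6
mov esi, 29 → esi=29
mov ecx, 23 → ecx=23
mov ebx, 38 → ebx=38
mov edi, 30 → edi=30
and edi, 15 → edi=30&15=14
shl edx, 3 → edx=6<<3=48
mov esi, [36] → esi=M[36]=-2
or edx, ecx → edx=48|23=55
shr ecx, 1 → ecx=23>>1=11
shr ebx, 3 → ebx=38>>3=4
mov [8], edx → M[8]=55
neg esi → esi=-(-2)=2
mov [48], esi → M[48]=2
sub ecx, 5 → ecx=11-5=6
halt.

2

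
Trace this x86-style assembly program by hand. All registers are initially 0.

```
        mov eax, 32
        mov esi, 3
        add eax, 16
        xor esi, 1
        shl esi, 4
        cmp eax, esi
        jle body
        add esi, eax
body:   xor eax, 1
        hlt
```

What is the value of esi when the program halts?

80

eax=32
esi=3
eax=32+16=48
esi=3^1=2
esi=2<<4=32
cmp eax, esi  (cmp 48,32)
jle body: not taken
esi=32+48=80
eax=48^1=49
halt.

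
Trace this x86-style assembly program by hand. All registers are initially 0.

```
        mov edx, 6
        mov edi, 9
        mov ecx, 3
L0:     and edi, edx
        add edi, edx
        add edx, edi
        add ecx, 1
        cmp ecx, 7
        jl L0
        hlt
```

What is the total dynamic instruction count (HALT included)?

28

mov edx, 6 → edx=6
mov edi, 9 → edi=9
mov ecx, 3 → ecx=3
and edi, edx → edi=9&6=0
add edi, edx → edi=0+6=6
add edx, edi → edx=6+6=12
add ecx, 1 → ecx=3+1=4
cmp ecx, 7  (cmp 4,7)
jl L0: taken
and edi, edx → edi=6&12=4
add edi, edx → edi=4+12=16
add edx, edi → edx=12+16=28
add ecx, 1 → ecx=4+1=5
cmp ecx, 7  (cmp 5,7)
jl L0: taken
and edi, edx → edi=16&28=16
add edi, edx → edi=16+28=44
add edx, edi → edx=28+44=72
add ecx, 1 → ecx=5+1=6
cmp ecx, 7  (cmp 6,7)
jl L0: taken
and edi, edx → edi=44&72=8
add edi, edx → edi=8+72=80
add edx, edi → edx=72+80=152
add ecx, 1 → ecx=6+1=7
cmp ecx, 7  (cmp 7,7)
jl L0: not taken
halt.
Total executed instructions: 28.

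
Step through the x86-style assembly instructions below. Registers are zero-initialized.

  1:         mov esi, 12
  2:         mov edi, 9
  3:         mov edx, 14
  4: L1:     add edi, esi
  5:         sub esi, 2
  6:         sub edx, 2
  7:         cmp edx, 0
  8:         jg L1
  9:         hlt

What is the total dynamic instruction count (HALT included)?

39

after mov esi, 12: esi=12
after mov edi, 9: edi=9
after mov edx, 14: edx=14
after add edi, esi: edi=9+12=21
after sub esi, 2: esi=12-2=10
after sub edx, 2: edx=14-2=12
cmp edx, 0  (cmp 12,0)
jg L1: taken
after add edi, esi: edi=21+10=31
after sub esi, 2: esi=10-2=8
after sub edx, 2: edx=12-2=10
cmp edx, 0  (cmp 10,0)
jg L1: taken
after add edi, esi: edi=31+8=39
after sub esi, 2: esi=8-2=6
after sub edx, 2: edx=10-2=8
cmp edx, 0  (cmp 8,0)
jg L1: taken
after add edi, esi: edi=39+6=45
after sub esi, 2: esi=6-2=4
after sub edx, 2: edx=8-2=6
cmp edx, 0  (cmp 6,0)
jg L1: taken
after add edi, esi: edi=45+4=49
after sub esi, 2: esi=4-2=2
after sub edx, 2: edx=6-2=4
cmp edx, 0  (cmp 4,0)
jg L1: taken
after add edi, esi: edi=49+2=51
after sub esi, 2: esi=2-2=0
after sub edx, 2: edx=4-2=2
cmp edx, 0  (cmp 2,0)
jg L1: taken
after add edi, esi: edi=51+0=51
after sub esi, 2: esi=0-2=-2
after sub edx, 2: edx=2-2=0
cmp edx, 0  (cmp 0,0)
jg L1: not taken
halt.
Total executed instructions: 39.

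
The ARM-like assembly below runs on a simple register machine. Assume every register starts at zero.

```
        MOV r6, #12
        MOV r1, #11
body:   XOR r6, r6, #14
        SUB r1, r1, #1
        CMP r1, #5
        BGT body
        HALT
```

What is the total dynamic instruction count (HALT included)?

after MOV r6, #12: r6=12
after MOV r1, #11: r1=11
after XOR r6, r6, #14: r6=12^14=2
after SUB r1, r1, #1: r1=11-1=10
CMP r1, #5  (cmp 10,5)
BGT body: taken
after XOR r6, r6, #14: r6=2^14=12
after SUB r1, r1, #1: r1=10-1=9
CMP r1, #5  (cmp 9,5)
BGT body: taken
after XOR r6, r6, #14: r6=12^14=2
after SUB r1, r1, #1: r1=9-1=8
CMP r1, #5  (cmp 8,5)
BGT body: taken
after XOR r6, r6, #14: r6=2^14=12
after SUB r1, r1, #1: r1=8-1=7
CMP r1, #5  (cmp 7,5)
BGT body: taken
after XOR r6, r6, #14: r6=12^14=2
after SUB r1, r1, #1: r1=7-1=6
CMP r1, #5  (cmp 6,5)
BGT body: taken
after XOR r6, r6, #14: r6=2^14=12
after SUB r1, r1, #1: r1=6-1=5
CMP r1, #5  (cmp 5,5)
BGT body: not taken
halt.
Total executed instructions: 27.

27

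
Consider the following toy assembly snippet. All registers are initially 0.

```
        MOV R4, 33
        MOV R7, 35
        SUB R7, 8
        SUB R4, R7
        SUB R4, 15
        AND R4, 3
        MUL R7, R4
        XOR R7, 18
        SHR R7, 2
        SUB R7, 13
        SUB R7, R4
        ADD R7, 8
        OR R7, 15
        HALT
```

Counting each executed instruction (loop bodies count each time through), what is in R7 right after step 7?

81

MOV R4, 33 → R4=33
MOV R7, 35 → R7=35
SUB R7, 8 → R7=35-8=27
SUB R4, R7 → R4=33-27=6
SUB R4, 15 → R4=6-15=-9
AND R4, 3 → R4=(-9)&3=3
MUL R7, R4 → R7=27*3=81
After step 7: R7 = 81.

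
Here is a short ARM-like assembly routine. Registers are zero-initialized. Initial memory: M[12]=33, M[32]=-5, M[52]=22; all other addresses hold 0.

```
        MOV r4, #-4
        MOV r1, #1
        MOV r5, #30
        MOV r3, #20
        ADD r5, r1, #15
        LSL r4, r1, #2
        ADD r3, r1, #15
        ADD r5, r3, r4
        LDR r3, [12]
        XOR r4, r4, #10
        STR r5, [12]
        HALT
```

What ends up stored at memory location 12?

20

MOV r4, #-4 → r4=-4
MOV r1, #1 → r1=1
MOV r5, #30 → r5=30
MOV r3, #20 → r3=20
ADD r5, r1, #15 → r5=1+15=16
LSL r4, r1, #2 → r4=1<<2=4
ADD r3, r1, #15 → r3=1+15=16
ADD r5, r3, r4 → r5=16+4=20
LDR r3, [12] → r3=M[12]=33
XOR r4, r4, #10 → r4=4^10=14
STR r5, [12] → M[12]=20
halt.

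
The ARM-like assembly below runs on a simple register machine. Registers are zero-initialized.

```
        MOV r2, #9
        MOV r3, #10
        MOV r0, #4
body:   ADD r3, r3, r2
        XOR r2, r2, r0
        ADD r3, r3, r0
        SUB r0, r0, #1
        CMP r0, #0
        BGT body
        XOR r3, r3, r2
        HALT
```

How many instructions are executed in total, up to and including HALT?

29

MOV r2, #9 → r2=9
MOV r3, #10 → r3=10
MOV r0, #4 → r0=4
ADD r3, r3, r2 → r3=10+9=19
XOR r2, r2, r0 → r2=9^4=13
ADD r3, r3, r0 → r3=19+4=23
SUB r0, r0, #1 → r0=4-1=3
CMP r0, #0  (cmp 3,0)
BGT body: taken
ADD r3, r3, r2 → r3=23+13=36
XOR r2, r2, r0 → r2=13^3=14
ADD r3, r3, r0 → r3=36+3=39
SUB r0, r0, #1 → r0=3-1=2
CMP r0, #0  (cmp 2,0)
BGT body: taken
ADD r3, r3, r2 → r3=39+14=53
XOR r2, r2, r0 → r2=14^2=12
ADD r3, r3, r0 → r3=53+2=55
SUB r0, r0, #1 → r0=2-1=1
CMP r0, #0  (cmp 1,0)
BGT body: taken
ADD r3, r3, r2 → r3=55+12=67
XOR r2, r2, r0 → r2=12^1=13
ADD r3, r3, r0 → r3=67+1=68
SUB r0, r0, #1 → r0=1-1=0
CMP r0, #0  (cmp 0,0)
BGT body: not taken
XOR r3, r3, r2 → r3=68^13=73
halt.
Total executed instructions: 29.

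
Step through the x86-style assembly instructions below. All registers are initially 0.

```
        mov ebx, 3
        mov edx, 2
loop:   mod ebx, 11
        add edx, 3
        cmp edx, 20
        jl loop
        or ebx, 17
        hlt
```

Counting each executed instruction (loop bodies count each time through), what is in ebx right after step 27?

19

mov ebx, 3 → ebx=3
mov edx, 2 → edx=2
mod ebx, 11 → ebx=3%11=3
add edx, 3 → edx=2+3=5
cmp edx, 20  (cmp 5,20)
jl loop: taken
mod ebx, 11 → ebx=3%11=3
add edx, 3 → edx=5+3=8
cmp edx, 20  (cmp 8,20)
jl loop: taken
mod ebx, 11 → ebx=3%11=3
add edx, 3 → edx=8+3=11
cmp edx, 20  (cmp 11,20)
jl loop: taken
mod ebx, 11 → ebx=3%11=3
add edx, 3 → edx=11+3=14
cmp edx, 20  (cmp 14,20)
jl loop: taken
mod ebx, 11 → ebx=3%11=3
add edx, 3 → edx=14+3=17
cmp edx, 20  (cmp 17,20)
jl loop: taken
mod ebx, 11 → ebx=3%11=3
add edx, 3 → edx=17+3=20
cmp edx, 20  (cmp 20,20)
jl loop: not taken
or ebx, 17 → ebx=3|17=19
After step 27: ebx = 19.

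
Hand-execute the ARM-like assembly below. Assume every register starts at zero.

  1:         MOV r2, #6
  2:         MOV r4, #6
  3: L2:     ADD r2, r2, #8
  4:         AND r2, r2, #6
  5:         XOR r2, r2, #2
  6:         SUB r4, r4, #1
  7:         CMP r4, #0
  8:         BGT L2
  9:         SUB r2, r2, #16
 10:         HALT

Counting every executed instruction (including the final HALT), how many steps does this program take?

40

MOV r2, #6 → r2=6
MOV r4, #6 → r4=6
ADD r2, r2, #8 → r2=6+8=14
AND r2, r2, #6 → r2=14&6=6
XOR r2, r2, #2 → r2=6^2=4
SUB r4, r4, #1 → r4=6-1=5
CMP r4, #0  (cmp 5,0)
BGT L2: taken
ADD r2, r2, #8 → r2=4+8=12
AND r2, r2, #6 → r2=12&6=4
XOR r2, r2, #2 → r2=4^2=6
SUB r4, r4, #1 → r4=5-1=4
CMP r4, #0  (cmp 4,0)
BGT L2: taken
ADD r2, r2, #8 → r2=6+8=14
AND r2, r2, #6 → r2=14&6=6
XOR r2, r2, #2 → r2=6^2=4
SUB r4, r4, #1 → r4=4-1=3
CMP r4, #0  (cmp 3,0)
BGT L2: taken
ADD r2, r2, #8 → r2=4+8=12
AND r2, r2, #6 → r2=12&6=4
XOR r2, r2, #2 → r2=4^2=6
SUB r4, r4, #1 → r4=3-1=2
CMP r4, #0  (cmp 2,0)
BGT L2: taken
ADD r2, r2, #8 → r2=6+8=14
AND r2, r2, #6 → r2=14&6=6
XOR r2, r2, #2 → r2=6^2=4
SUB r4, r4, #1 → r4=2-1=1
CMP r4, #0  (cmp 1,0)
BGT L2: taken
ADD r2, r2, #8 → r2=4+8=12
AND r2, r2, #6 → r2=12&6=4
XOR r2, r2, #2 → r2=4^2=6
SUB r4, r4, #1 → r4=1-1=0
CMP r4, #0  (cmp 0,0)
BGT L2: not taken
SUB r2, r2, #16 → r2=6-16=-10
halt.
Total executed instructions: 40.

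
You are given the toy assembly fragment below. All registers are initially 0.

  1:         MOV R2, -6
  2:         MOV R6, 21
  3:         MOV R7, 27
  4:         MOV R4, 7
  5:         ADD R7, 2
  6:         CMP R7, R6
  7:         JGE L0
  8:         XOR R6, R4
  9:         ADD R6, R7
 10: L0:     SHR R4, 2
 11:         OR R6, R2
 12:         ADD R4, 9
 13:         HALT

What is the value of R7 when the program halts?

MOV R2, -6 → R2=-6
MOV R6, 21 → R6=21
MOV R7, 27 → R7=27
MOV R4, 7 → R4=7
ADD R7, 2 → R7=27+2=29
CMP R7, R6  (cmp 29,21)
JGE L0: taken
SHR R4, 2 → R4=7>>2=1
OR R6, R2 → R6=21|(-6)=-1
ADD R4, 9 → R4=1+9=10
halt.

29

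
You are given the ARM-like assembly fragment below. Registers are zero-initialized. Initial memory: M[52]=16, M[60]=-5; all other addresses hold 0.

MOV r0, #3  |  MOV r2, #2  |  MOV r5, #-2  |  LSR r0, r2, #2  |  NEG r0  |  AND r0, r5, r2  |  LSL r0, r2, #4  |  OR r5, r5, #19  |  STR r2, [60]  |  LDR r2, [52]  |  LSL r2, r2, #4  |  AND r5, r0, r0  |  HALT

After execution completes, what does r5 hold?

32

r0=3
r2=2
r5=-2
r0=2>>2=0
r0=-(0)=0
r0=(-2)&2=2
r0=2<<4=32
r5=(-2)|19=-1
STR r2, [60] → M[60]=2
r2=M[52]=16
r2=16<<4=256
r5=32&32=32
halt.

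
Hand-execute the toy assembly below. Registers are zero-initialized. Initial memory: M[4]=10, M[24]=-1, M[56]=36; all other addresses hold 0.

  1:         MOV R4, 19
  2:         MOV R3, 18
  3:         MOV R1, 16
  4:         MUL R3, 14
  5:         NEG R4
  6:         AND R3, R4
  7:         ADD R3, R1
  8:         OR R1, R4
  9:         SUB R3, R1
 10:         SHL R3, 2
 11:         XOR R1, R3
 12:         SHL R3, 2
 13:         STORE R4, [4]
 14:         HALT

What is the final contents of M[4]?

-19

R4=19
R3=18
R1=16
R3=18*14=252
R4=-(19)=-19
R3=252&(-19)=236
R3=236+16=252
R1=16|(-19)=-3
R3=252-(-3)=255
R3=255<<2=1020
R1=(-3)^1020=-1023
R3=1020<<2=4080
STORE R4, [4] → M[4]=-19
halt.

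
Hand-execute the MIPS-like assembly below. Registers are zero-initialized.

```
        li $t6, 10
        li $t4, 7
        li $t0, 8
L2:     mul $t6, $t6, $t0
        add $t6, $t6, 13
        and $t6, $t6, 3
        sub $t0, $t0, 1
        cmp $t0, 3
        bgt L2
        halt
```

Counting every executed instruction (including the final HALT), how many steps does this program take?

34

li $t6, 10 → $t6=10
li $t4, 7 → $t4=7
li $t0, 8 → $t0=8
mul $t6, $t6, $t0 → $t6=10*8=80
add $t6, $t6, 13 → $t6=80+13=93
and $t6, $t6, 3 → $t6=93&3=1
sub $t0, $t0, 1 → $t0=8-1=7
cmp $t0, 3  (cmp 7,3)
bgt L2: taken
mul $t6, $t6, $t0 → $t6=1*7=7
add $t6, $t6, 13 → $t6=7+13=20
and $t6, $t6, 3 → $t6=20&3=0
sub $t0, $t0, 1 → $t0=7-1=6
cmp $t0, 3  (cmp 6,3)
bgt L2: taken
mul $t6, $t6, $t0 → $t6=0*6=0
add $t6, $t6, 13 → $t6=0+13=13
and $t6, $t6, 3 → $t6=13&3=1
sub $t0, $t0, 1 → $t0=6-1=5
cmp $t0, 3  (cmp 5,3)
bgt L2: taken
mul $t6, $t6, $t0 → $t6=1*5=5
add $t6, $t6, 13 → $t6=5+13=18
and $t6, $t6, 3 → $t6=18&3=2
sub $t0, $t0, 1 → $t0=5-1=4
cmp $t0, 3  (cmp 4,3)
bgt L2: taken
mul $t6, $t6, $t0 → $t6=2*4=8
add $t6, $t6, 13 → $t6=8+13=21
and $t6, $t6, 3 → $t6=21&3=1
sub $t0, $t0, 1 → $t0=4-1=3
cmp $t0, 3  (cmp 3,3)
bgt L2: not taken
halt.
Total executed instructions: 34.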